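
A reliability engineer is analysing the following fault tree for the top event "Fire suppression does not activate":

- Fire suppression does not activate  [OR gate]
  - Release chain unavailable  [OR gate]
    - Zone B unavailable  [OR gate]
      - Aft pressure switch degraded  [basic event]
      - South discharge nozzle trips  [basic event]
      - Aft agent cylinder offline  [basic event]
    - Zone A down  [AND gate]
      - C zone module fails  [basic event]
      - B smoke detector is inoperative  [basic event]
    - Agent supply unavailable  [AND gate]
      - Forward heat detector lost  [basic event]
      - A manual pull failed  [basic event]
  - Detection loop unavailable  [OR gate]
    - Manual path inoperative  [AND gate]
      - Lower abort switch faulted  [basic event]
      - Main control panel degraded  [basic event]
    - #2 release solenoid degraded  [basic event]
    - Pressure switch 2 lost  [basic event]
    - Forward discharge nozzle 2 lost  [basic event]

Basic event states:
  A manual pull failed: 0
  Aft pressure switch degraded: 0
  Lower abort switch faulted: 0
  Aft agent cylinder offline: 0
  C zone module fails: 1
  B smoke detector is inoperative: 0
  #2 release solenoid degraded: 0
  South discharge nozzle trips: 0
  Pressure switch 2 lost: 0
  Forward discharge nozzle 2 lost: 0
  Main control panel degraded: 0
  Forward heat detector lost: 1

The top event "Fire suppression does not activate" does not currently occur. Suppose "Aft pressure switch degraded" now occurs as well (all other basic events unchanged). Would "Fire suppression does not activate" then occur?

Yes

Counterfactual: set "Aft pressure switch degraded" to occurred.
Zone B unavailable [OR]: Aft pressure switch degraded=occurs, South discharge nozzle trips=not, Aft agent cylinder offline=not → at least one input occurs → occurs.
Zone A down [AND]: C zone module fails=occurs, B smoke detector is inoperative=not → not all inputs occur → does not occur.
Agent supply unavailable [AND]: Forward heat detector lost=occurs, A manual pull failed=not → not all inputs occur → does not occur.
Release chain unavailable [OR]: Zone B unavailable=occurs, Zone A down=not, Agent supply unavailable=not → at least one input occurs → occurs.
Manual path inoperative [AND]: Lower abort switch faulted=not, Main control panel degraded=not → not all inputs occur → does not occur.
Detection loop unavailable [OR]: Manual path inoperative=not, #2 release solenoid degraded=not, Pressure switch 2 lost=not, Forward discharge nozzle 2 lost=not → no input occurs → does not occur.
Fire suppression does not activate [OR]: Release chain unavailable=occurs, Detection loop unavailable=not → at least one input occurs → occurs.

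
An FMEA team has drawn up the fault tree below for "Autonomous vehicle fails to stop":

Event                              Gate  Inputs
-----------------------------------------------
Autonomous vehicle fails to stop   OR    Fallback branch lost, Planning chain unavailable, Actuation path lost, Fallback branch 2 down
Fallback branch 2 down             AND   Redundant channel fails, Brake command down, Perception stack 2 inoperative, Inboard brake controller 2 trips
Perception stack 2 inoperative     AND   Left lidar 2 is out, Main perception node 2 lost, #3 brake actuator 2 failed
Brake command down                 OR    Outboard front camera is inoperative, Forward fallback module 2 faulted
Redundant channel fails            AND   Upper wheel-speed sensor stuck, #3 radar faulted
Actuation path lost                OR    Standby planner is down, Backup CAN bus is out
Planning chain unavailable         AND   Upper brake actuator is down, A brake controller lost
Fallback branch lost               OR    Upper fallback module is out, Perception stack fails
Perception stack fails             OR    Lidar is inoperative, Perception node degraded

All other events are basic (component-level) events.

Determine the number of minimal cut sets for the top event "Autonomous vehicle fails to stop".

8

Perception stack fails [OR]: union of children's cut sets → 2 cut set(s).
Fallback branch lost [OR]: union of children's cut sets → 3 cut set(s).
Planning chain unavailable [AND]: one cut set from each child combined → 1 × 1 = 1 cut set(s).
Actuation path lost [OR]: union of children's cut sets → 2 cut set(s).
Redundant channel fails [AND]: one cut set from each child combined → 1 × 1 = 1 cut set(s).
Brake command down [OR]: union of children's cut sets → 2 cut set(s).
Perception stack 2 inoperative [AND]: one cut set from each child combined → 1 × 1 × 1 = 1 cut set(s).
Fallback branch 2 down [AND]: one cut set from each child combined → 1 × 2 × 1 × 1 = 2 cut set(s).
Autonomous vehicle fails to stop [OR]: union of children's cut sets → 8 cut set(s).
Minimal cut sets: {Upper fallback module is out}; {Lidar is inoperative}; {Perception node degraded}; {A brake controller lost, Upper brake actuator is down}; {Standby planner is down}; {Backup CAN bus is out}; {#3 brake actuator 2 failed, #3 radar faulted, Inboard brake controller 2 trips, Left lidar 2 is out, Main perception node 2 lost, Outboard front camera is inoperative, Upper wheel-speed sensor stuck}; {#3 brake actuator 2 failed, #3 radar faulted, Forward fallback module 2 faulted, Inboard brake controller 2 trips, Left lidar 2 is out, Main perception node 2 lost, Upper wheel-speed sensor stuck}.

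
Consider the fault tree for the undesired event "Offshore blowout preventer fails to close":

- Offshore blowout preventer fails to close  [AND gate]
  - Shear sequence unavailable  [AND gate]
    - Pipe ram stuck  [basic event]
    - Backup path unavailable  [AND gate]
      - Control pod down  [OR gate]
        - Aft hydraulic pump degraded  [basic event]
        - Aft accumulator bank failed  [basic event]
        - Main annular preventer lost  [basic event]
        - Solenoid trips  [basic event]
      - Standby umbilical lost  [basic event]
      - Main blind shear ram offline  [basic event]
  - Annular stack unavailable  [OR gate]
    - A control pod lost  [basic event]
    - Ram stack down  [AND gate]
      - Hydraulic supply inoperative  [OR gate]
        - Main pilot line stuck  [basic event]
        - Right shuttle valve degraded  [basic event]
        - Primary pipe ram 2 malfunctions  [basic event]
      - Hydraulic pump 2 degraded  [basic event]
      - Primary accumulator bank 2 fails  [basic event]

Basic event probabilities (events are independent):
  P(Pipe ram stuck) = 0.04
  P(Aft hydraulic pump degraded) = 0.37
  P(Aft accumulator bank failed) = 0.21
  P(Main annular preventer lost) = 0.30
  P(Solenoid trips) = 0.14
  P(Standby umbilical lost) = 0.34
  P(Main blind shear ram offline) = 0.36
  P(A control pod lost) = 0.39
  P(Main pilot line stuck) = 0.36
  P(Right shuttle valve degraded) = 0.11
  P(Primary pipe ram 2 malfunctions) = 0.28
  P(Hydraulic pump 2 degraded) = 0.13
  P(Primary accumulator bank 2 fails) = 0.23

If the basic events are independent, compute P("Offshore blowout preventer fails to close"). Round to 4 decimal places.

P(Control pod down) [OR] = 1 − (1−0.37) × (1−0.21) × (1−0.30) × (1−0.14) = 0.700385
P(Backup path unavailable) [AND] = 0.700385 × 0.34 × 0.36 = 0.085727
P(Shear sequence unavailable) [AND] = 0.04 × 0.085727 = 0.003429
P(Hydraulic supply inoperative) [OR] = 1 − (1−0.36) × (1−0.11) × (1−0.28) = 0.589888
P(Ram stack down) [AND] = 0.589888 × 0.13 × 0.23 = 0.017638
P(Annular stack unavailable) [OR] = 1 − (1−0.39) × (1−0.017638) = 0.400759
P(Offshore blowout preventer fails to close) [AND] = 0.003429 × 0.400759 = 0.001374
Rounded to 4 decimal places: P(Offshore blowout preventer fails to close) ≈ 0.0014.

0.0014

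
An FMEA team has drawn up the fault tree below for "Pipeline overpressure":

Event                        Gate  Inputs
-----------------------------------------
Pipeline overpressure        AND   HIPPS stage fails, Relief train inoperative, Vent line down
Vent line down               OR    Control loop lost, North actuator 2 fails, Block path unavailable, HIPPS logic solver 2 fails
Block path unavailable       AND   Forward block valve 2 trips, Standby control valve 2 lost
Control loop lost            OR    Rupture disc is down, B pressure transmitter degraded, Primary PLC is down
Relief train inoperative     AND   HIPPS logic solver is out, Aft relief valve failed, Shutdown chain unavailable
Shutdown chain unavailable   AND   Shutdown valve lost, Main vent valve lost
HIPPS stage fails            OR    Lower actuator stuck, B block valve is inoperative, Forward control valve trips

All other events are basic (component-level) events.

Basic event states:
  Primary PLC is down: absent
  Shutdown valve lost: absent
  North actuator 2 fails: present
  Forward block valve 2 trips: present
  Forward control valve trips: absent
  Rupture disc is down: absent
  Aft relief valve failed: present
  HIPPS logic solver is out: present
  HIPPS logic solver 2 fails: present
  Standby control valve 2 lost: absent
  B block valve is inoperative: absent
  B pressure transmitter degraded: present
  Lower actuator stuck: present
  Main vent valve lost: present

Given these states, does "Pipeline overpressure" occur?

No

HIPPS stage fails [OR]: Lower actuator stuck=occurs, B block valve is inoperative=not, Forward control valve trips=not → at least one input occurs → occurs.
Shutdown chain unavailable [AND]: Shutdown valve lost=not, Main vent valve lost=occurs → not all inputs occur → does not occur.
Relief train inoperative [AND]: HIPPS logic solver is out=occurs, Aft relief valve failed=occurs, Shutdown chain unavailable=not → not all inputs occur → does not occur.
Control loop lost [OR]: Rupture disc is down=not, B pressure transmitter degraded=occurs, Primary PLC is down=not → at least one input occurs → occurs.
Block path unavailable [AND]: Forward block valve 2 trips=occurs, Standby control valve 2 lost=not → not all inputs occur → does not occur.
Vent line down [OR]: Control loop lost=occurs, North actuator 2 fails=occurs, Block path unavailable=not, HIPPS logic solver 2 fails=occurs → at least one input occurs → occurs.
Pipeline overpressure [AND]: HIPPS stage fails=occurs, Relief train inoperative=not, Vent line down=occurs → not all inputs occur → does not occur.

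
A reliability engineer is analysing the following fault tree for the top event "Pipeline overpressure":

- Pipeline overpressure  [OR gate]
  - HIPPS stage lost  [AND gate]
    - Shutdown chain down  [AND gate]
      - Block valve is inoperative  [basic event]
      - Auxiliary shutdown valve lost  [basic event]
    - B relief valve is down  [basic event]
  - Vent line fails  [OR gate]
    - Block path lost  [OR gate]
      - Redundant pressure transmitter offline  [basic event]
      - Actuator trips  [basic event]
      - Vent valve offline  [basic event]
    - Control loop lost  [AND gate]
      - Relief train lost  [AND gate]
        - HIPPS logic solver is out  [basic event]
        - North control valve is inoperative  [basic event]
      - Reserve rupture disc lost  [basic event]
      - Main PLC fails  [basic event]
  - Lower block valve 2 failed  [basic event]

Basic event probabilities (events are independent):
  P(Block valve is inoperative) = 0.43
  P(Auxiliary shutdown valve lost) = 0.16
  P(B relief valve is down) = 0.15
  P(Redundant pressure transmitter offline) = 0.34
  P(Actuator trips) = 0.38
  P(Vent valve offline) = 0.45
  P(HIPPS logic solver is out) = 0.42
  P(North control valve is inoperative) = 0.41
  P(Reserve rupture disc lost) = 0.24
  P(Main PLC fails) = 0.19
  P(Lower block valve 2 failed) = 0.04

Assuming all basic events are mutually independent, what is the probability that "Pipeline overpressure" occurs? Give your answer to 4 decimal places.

0.7879

P(Shutdown chain down) [AND] = 0.43 × 0.16 = 0.068800
P(HIPPS stage lost) [AND] = 0.068800 × 0.15 = 0.010320
P(Block path lost) [OR] = 1 − (1−0.34) × (1−0.38) × (1−0.45) = 0.774940
P(Relief train lost) [AND] = 0.42 × 0.41 = 0.172200
P(Control loop lost) [AND] = 0.172200 × 0.24 × 0.19 = 0.007852
P(Vent line fails) [OR] = 1 − (1−0.774940) × (1−0.007852) = 0.776707
P(Pipeline overpressure) [OR] = 1 − (1−0.010320) × (1−0.776707) × (1−0.04) = 0.787851
Rounded to 4 decimal places: P(Pipeline overpressure) ≈ 0.7879.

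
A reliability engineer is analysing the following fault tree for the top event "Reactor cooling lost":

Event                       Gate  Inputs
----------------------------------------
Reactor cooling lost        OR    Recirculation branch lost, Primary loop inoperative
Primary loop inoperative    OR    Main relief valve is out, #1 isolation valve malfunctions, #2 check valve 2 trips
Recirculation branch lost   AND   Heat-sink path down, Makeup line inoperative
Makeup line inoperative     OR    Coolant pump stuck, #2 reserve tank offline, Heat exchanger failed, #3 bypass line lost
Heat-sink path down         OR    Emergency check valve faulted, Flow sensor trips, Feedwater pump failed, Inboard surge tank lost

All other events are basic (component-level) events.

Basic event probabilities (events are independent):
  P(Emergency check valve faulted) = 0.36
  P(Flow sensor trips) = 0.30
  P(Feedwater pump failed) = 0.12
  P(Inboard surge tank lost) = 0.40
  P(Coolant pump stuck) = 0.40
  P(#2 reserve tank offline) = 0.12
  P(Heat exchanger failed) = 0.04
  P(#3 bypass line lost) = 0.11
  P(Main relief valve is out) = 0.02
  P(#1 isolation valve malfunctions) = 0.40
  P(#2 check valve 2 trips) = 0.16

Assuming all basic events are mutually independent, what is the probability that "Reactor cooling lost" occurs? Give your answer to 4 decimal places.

P(Heat-sink path down) [OR] = 1 − (1−0.36) × (1−0.30) × (1−0.12) × (1−0.40) = 0.763456
P(Makeup line inoperative) [OR] = 1 − (1−0.40) × (1−0.12) × (1−0.04) × (1−0.11) = 0.548877
P(Recirculation branch lost) [AND] = 0.763456 × 0.548877 = 0.419043
P(Primary loop inoperative) [OR] = 1 − (1−0.02) × (1−0.40) × (1−0.16) = 0.506080
P(Reactor cooling lost) [OR] = 1 − (1−0.419043) × (1−0.506080) = 0.713054
Rounded to 4 decimal places: P(Reactor cooling lost) ≈ 0.7131.

0.7131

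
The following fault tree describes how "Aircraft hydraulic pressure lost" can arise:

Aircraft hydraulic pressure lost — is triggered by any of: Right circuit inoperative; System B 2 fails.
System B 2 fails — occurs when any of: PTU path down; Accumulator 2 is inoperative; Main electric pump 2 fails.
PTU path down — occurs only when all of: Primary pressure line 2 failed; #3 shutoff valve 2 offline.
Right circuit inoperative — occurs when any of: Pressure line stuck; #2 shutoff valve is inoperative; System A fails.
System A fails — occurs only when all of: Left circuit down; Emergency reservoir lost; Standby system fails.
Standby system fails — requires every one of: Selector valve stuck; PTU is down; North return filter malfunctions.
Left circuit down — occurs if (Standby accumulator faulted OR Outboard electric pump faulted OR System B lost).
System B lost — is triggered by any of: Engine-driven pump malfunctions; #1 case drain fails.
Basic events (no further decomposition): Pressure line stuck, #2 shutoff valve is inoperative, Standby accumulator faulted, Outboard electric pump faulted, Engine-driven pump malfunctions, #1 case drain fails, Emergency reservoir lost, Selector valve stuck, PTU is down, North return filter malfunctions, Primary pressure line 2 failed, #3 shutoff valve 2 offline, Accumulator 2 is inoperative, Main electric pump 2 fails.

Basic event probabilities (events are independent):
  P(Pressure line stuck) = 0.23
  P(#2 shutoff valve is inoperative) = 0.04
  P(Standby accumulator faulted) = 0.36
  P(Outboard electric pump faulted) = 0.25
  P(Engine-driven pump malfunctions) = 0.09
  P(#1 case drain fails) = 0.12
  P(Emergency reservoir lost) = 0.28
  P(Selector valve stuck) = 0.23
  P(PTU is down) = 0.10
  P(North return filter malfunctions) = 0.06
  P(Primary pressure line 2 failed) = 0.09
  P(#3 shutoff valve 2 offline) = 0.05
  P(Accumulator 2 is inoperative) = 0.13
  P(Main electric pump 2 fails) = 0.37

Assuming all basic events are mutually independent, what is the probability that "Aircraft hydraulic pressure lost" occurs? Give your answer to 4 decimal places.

0.5968

P(System B lost) [OR] = 1 − (1−0.09) × (1−0.12) = 0.199200
P(Left circuit down) [OR] = 1 − (1−0.36) × (1−0.25) × (1−0.199200) = 0.615616
P(Standby system fails) [AND] = 0.23 × 0.10 × 0.06 = 0.001380
P(System A fails) [AND] = 0.615616 × 0.28 × 0.001380 = 0.000238
P(Right circuit inoperative) [OR] = 1 − (1−0.23) × (1−0.04) × (1−0.000238) = 0.260976
P(PTU path down) [AND] = 0.09 × 0.05 = 0.004500
P(System B 2 fails) [OR] = 1 − (1−0.004500) × (1−0.13) × (1−0.37) = 0.454366
P(Aircraft hydraulic pressure lost) [OR] = 1 − (1−0.260976) × (1−0.454366) = 0.596763
Rounded to 4 decimal places: P(Aircraft hydraulic pressure lost) ≈ 0.5968.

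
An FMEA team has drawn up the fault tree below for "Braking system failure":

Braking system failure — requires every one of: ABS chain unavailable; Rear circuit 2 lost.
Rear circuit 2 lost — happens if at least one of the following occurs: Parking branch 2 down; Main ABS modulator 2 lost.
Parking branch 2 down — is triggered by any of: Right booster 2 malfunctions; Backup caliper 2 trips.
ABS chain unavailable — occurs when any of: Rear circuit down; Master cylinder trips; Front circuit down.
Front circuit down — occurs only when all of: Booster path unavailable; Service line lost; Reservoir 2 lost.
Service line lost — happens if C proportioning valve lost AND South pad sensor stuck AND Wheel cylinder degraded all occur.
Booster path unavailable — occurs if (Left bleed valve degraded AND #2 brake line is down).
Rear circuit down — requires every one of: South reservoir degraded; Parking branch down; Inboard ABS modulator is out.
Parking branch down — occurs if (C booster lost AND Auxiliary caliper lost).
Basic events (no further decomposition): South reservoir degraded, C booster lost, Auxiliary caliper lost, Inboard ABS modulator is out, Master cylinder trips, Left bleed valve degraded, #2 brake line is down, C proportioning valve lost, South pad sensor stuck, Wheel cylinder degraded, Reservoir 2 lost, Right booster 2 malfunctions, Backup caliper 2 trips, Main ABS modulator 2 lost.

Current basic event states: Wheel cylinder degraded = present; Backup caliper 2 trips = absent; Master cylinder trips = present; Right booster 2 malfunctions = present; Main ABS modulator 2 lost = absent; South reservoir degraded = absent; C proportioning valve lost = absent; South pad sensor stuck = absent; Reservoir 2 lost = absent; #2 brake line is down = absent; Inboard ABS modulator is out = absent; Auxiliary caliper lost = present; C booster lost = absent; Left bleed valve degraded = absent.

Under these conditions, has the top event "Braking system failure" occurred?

Parking branch down [AND]: C booster lost=not, Auxiliary caliper lost=occurs → not all inputs occur → does not occur.
Rear circuit down [AND]: South reservoir degraded=not, Parking branch down=not, Inboard ABS modulator is out=not → not all inputs occur → does not occur.
Booster path unavailable [AND]: Left bleed valve degraded=not, #2 brake line is down=not → not all inputs occur → does not occur.
Service line lost [AND]: C proportioning valve lost=not, South pad sensor stuck=not, Wheel cylinder degraded=occurs → not all inputs occur → does not occur.
Front circuit down [AND]: Booster path unavailable=not, Service line lost=not, Reservoir 2 lost=not → not all inputs occur → does not occur.
ABS chain unavailable [OR]: Rear circuit down=not, Master cylinder trips=occurs, Front circuit down=not → at least one input occurs → occurs.
Parking branch 2 down [OR]: Right booster 2 malfunctions=occurs, Backup caliper 2 trips=not → at least one input occurs → occurs.
Rear circuit 2 lost [OR]: Parking branch 2 down=occurs, Main ABS modulator 2 lost=not → at least one input occurs → occurs.
Braking system failure [AND]: ABS chain unavailable=occurs, Rear circuit 2 lost=occurs → all inputs occur → occurs.

Yes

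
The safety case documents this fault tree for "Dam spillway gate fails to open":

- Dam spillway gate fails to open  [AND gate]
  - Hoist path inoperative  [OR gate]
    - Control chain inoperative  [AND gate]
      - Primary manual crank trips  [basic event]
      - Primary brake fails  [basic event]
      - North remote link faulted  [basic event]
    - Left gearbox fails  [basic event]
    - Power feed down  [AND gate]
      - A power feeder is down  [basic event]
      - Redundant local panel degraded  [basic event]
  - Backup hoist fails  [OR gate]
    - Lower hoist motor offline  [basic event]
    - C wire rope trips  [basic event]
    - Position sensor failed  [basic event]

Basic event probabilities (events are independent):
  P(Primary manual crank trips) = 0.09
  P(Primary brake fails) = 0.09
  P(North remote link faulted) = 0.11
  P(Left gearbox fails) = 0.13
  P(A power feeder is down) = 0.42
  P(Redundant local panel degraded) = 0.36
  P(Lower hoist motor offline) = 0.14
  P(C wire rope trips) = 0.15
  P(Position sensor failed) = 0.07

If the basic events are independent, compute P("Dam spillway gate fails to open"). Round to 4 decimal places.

0.0839

P(Control chain inoperative) [AND] = 0.09 × 0.09 × 0.11 = 0.000891
P(Power feed down) [AND] = 0.42 × 0.36 = 0.151200
P(Hoist path inoperative) [OR] = 1 − (1−0.000891) × (1−0.13) × (1−0.151200) = 0.262202
P(Backup hoist fails) [OR] = 1 − (1−0.14) × (1−0.15) × (1−0.07) = 0.320170
P(Dam spillway gate fails to open) [AND] = 0.262202 × 0.320170 = 0.083949
Rounded to 4 decimal places: P(Dam spillway gate fails to open) ≈ 0.0839.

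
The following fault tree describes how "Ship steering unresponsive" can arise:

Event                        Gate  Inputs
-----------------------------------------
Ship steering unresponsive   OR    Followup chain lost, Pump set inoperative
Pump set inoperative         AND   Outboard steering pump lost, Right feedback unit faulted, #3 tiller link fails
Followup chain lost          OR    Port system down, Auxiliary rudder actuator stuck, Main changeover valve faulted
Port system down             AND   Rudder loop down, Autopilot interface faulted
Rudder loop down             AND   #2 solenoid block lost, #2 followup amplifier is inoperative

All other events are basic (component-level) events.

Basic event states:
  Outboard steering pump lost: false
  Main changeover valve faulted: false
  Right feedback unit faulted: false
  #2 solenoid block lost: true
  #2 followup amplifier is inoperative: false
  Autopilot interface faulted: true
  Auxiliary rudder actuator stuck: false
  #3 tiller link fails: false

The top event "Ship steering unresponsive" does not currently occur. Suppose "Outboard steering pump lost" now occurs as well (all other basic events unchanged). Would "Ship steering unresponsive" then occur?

Counterfactual: set "Outboard steering pump lost" to occurred.
Rudder loop down [AND]: #2 solenoid block lost=occurs, #2 followup amplifier is inoperative=not → not all inputs occur → does not occur.
Port system down [AND]: Rudder loop down=not, Autopilot interface faulted=occurs → not all inputs occur → does not occur.
Followup chain lost [OR]: Port system down=not, Auxiliary rudder actuator stuck=not, Main changeover valve faulted=not → no input occurs → does not occur.
Pump set inoperative [AND]: Outboard steering pump lost=occurs, Right feedback unit faulted=not, #3 tiller link fails=not → not all inputs occur → does not occur.
Ship steering unresponsive [OR]: Followup chain lost=not, Pump set inoperative=not → no input occurs → does not occur.

No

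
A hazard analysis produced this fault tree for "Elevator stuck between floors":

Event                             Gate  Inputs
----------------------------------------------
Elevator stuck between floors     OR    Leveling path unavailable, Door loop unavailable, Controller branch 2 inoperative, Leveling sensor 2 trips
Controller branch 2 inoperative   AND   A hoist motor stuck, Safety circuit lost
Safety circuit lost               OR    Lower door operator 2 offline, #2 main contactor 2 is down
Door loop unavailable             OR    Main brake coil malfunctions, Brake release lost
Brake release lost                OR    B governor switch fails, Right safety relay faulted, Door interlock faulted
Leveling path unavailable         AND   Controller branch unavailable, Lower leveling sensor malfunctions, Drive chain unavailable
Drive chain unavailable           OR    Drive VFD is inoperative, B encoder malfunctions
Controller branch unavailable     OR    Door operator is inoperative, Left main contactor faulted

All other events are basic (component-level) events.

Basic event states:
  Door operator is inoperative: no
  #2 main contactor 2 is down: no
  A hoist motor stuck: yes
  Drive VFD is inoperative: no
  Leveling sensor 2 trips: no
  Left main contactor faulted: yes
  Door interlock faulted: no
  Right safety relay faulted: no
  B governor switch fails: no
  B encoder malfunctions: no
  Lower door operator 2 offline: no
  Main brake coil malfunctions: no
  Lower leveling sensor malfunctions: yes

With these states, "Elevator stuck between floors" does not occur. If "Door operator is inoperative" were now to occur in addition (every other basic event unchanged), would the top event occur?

No

Counterfactual: set "Door operator is inoperative" to occurred.
Controller branch unavailable [OR]: Door operator is inoperative=occurs, Left main contactor faulted=occurs → at least one input occurs → occurs.
Drive chain unavailable [OR]: Drive VFD is inoperative=not, B encoder malfunctions=not → no input occurs → does not occur.
Leveling path unavailable [AND]: Controller branch unavailable=occurs, Lower leveling sensor malfunctions=occurs, Drive chain unavailable=not → not all inputs occur → does not occur.
Brake release lost [OR]: B governor switch fails=not, Right safety relay faulted=not, Door interlock faulted=not → no input occurs → does not occur.
Door loop unavailable [OR]: Main brake coil malfunctions=not, Brake release lost=not → no input occurs → does not occur.
Safety circuit lost [OR]: Lower door operator 2 offline=not, #2 main contactor 2 is down=not → no input occurs → does not occur.
Controller branch 2 inoperative [AND]: A hoist motor stuck=occurs, Safety circuit lost=not → not all inputs occur → does not occur.
Elevator stuck between floors [OR]: Leveling path unavailable=not, Door loop unavailable=not, Controller branch 2 inoperative=not, Leveling sensor 2 trips=not → no input occurs → does not occur.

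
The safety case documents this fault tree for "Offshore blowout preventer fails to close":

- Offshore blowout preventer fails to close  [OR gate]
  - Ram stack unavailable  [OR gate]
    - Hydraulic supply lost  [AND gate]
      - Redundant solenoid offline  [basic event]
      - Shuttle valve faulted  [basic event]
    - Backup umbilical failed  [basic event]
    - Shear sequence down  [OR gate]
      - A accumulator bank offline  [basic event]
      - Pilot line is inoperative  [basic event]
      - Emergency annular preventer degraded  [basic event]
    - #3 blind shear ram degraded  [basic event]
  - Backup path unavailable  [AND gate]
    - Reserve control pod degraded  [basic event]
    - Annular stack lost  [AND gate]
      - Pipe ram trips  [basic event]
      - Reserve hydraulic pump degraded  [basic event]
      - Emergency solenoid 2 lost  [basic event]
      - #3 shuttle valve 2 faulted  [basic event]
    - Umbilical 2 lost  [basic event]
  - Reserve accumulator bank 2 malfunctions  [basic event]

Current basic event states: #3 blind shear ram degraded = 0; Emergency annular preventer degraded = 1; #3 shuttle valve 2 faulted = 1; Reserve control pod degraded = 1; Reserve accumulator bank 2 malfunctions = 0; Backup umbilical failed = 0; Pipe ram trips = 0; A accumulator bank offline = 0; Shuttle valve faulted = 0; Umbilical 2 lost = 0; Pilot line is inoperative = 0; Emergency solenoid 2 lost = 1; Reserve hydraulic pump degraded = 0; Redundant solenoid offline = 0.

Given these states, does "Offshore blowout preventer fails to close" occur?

Yes

Hydraulic supply lost [AND]: Redundant solenoid offline=not, Shuttle valve faulted=not → not all inputs occur → does not occur.
Shear sequence down [OR]: A accumulator bank offline=not, Pilot line is inoperative=not, Emergency annular preventer degraded=occurs → at least one input occurs → occurs.
Ram stack unavailable [OR]: Hydraulic supply lost=not, Backup umbilical failed=not, Shear sequence down=occurs, #3 blind shear ram degraded=not → at least one input occurs → occurs.
Annular stack lost [AND]: Pipe ram trips=not, Reserve hydraulic pump degraded=not, Emergency solenoid 2 lost=occurs, #3 shuttle valve 2 faulted=occurs → not all inputs occur → does not occur.
Backup path unavailable [AND]: Reserve control pod degraded=occurs, Annular stack lost=not, Umbilical 2 lost=not → not all inputs occur → does not occur.
Offshore blowout preventer fails to close [OR]: Ram stack unavailable=occurs, Backup path unavailable=not, Reserve accumulator bank 2 malfunctions=not → at least one input occurs → occurs.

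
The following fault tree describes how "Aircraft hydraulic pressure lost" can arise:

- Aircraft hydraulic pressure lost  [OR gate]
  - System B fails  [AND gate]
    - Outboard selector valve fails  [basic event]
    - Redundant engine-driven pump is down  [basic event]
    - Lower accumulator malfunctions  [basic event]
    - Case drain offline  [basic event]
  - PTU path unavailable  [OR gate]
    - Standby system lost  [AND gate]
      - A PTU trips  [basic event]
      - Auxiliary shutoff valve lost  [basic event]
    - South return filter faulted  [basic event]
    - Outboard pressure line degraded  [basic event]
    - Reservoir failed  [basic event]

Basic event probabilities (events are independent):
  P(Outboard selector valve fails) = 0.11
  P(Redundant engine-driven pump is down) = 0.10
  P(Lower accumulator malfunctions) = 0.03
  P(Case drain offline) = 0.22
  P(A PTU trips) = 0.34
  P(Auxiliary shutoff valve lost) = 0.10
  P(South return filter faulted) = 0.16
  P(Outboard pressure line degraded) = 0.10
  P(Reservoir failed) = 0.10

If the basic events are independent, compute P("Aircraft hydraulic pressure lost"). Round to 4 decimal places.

0.3428

P(System B fails) [AND] = 0.11 × 0.10 × 0.03 × 0.22 = 0.000073
P(Standby system lost) [AND] = 0.34 × 0.10 = 0.034000
P(PTU path unavailable) [OR] = 1 − (1−0.034000) × (1−0.16) × (1−0.10) × (1−0.10) = 0.342734
P(Aircraft hydraulic pressure lost) [OR] = 1 − (1−0.000073) × (1−0.342734) = 0.342782
Rounded to 4 decimal places: P(Aircraft hydraulic pressure lost) ≈ 0.3428.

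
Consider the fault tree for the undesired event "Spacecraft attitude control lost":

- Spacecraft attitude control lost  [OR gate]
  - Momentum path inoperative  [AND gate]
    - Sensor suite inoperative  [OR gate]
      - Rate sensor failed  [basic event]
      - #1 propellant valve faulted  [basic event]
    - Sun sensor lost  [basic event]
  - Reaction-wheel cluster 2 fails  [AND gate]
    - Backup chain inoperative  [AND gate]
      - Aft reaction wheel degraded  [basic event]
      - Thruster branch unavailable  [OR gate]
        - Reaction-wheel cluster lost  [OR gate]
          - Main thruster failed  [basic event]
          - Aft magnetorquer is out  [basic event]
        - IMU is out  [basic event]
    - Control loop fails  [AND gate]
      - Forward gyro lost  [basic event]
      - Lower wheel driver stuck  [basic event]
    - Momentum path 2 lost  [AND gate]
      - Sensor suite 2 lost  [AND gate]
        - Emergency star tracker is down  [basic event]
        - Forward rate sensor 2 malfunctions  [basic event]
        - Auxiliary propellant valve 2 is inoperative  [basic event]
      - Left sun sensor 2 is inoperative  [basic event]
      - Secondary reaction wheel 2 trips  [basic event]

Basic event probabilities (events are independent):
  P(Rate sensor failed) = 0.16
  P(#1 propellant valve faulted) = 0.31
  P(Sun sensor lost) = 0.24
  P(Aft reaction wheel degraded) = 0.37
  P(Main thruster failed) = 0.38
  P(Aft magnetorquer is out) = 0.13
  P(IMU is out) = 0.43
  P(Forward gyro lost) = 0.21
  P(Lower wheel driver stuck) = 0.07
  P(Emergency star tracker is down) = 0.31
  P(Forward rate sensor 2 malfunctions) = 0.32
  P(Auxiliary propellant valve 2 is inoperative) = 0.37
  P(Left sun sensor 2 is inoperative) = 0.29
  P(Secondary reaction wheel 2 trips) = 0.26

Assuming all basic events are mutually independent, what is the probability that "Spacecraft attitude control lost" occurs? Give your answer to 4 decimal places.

P(Sensor suite inoperative) [OR] = 1 − (1−0.16) × (1−0.31) = 0.420400
P(Momentum path inoperative) [AND] = 0.420400 × 0.24 = 0.100896
P(Reaction-wheel cluster lost) [OR] = 1 − (1−0.38) × (1−0.13) = 0.460600
P(Thruster branch unavailable) [OR] = 1 − (1−0.460600) × (1−0.43) = 0.692542
P(Backup chain inoperative) [AND] = 0.37 × 0.692542 = 0.256241
P(Control loop fails) [AND] = 0.21 × 0.07 = 0.014700
P(Sensor suite 2 lost) [AND] = 0.31 × 0.32 × 0.37 = 0.036704
P(Momentum path 2 lost) [AND] = 0.036704 × 0.29 × 0.26 = 0.002767
P(Reaction-wheel cluster 2 fails) [AND] = 0.256241 × 0.014700 × 0.002767 = 0.000010
P(Spacecraft attitude control lost) [OR] = 1 − (1−0.100896) × (1−0.000010) = 0.100905
Rounded to 4 decimal places: P(Spacecraft attitude control lost) ≈ 0.1009.

0.1009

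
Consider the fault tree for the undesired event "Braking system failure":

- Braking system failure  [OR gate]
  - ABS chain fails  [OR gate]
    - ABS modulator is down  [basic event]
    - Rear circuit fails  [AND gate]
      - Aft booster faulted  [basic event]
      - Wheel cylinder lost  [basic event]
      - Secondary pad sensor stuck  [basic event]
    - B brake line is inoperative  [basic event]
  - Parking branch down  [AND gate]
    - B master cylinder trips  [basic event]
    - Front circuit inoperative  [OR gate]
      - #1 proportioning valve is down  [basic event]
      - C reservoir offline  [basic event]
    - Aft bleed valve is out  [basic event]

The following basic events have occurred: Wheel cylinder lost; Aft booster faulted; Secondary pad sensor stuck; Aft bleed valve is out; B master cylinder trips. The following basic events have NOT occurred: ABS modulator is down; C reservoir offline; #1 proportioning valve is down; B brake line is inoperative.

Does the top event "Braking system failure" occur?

Rear circuit fails [AND]: Aft booster faulted=occurs, Wheel cylinder lost=occurs, Secondary pad sensor stuck=occurs → all inputs occur → occurs.
ABS chain fails [OR]: ABS modulator is down=not, Rear circuit fails=occurs, B brake line is inoperative=not → at least one input occurs → occurs.
Front circuit inoperative [OR]: #1 proportioning valve is down=not, C reservoir offline=not → no input occurs → does not occur.
Parking branch down [AND]: B master cylinder trips=occurs, Front circuit inoperative=not, Aft bleed valve is out=occurs → not all inputs occur → does not occur.
Braking system failure [OR]: ABS chain fails=occurs, Parking branch down=not → at least one input occurs → occurs.

Yes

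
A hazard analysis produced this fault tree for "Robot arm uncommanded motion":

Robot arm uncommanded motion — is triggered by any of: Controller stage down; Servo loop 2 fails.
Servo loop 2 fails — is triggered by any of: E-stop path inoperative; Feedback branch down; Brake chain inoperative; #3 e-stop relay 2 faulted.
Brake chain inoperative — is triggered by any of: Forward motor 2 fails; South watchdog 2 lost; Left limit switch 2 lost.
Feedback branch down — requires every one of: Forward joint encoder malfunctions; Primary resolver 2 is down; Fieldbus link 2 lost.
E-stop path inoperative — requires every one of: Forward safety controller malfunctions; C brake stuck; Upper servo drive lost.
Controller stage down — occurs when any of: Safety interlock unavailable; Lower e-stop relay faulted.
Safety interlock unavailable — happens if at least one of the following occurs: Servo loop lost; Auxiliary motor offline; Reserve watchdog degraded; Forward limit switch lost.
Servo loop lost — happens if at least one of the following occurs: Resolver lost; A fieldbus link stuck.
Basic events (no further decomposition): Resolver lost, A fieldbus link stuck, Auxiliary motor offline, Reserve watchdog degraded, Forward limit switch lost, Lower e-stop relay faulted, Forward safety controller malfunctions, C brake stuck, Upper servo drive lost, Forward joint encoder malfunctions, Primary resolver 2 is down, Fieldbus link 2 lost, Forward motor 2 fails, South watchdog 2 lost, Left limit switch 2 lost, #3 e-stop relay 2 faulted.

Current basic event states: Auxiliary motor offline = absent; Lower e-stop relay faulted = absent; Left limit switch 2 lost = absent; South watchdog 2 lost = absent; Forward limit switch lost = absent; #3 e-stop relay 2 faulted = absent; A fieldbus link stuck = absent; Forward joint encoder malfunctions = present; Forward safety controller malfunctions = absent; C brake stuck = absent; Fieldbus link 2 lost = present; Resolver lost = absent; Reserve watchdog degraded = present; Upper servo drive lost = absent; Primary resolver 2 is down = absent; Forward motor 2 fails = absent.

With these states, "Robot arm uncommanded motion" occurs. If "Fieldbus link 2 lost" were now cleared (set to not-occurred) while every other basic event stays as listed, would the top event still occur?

Yes

Counterfactual: set "Fieldbus link 2 lost" to not occurred.
Servo loop lost [OR]: Resolver lost=not, A fieldbus link stuck=not → no input occurs → does not occur.
Safety interlock unavailable [OR]: Servo loop lost=not, Auxiliary motor offline=not, Reserve watchdog degraded=occurs, Forward limit switch lost=not → at least one input occurs → occurs.
Controller stage down [OR]: Safety interlock unavailable=occurs, Lower e-stop relay faulted=not → at least one input occurs → occurs.
E-stop path inoperative [AND]: Forward safety controller malfunctions=not, C brake stuck=not, Upper servo drive lost=not → not all inputs occur → does not occur.
Feedback branch down [AND]: Forward joint encoder malfunctions=occurs, Primary resolver 2 is down=not, Fieldbus link 2 lost=not → not all inputs occur → does not occur.
Brake chain inoperative [OR]: Forward motor 2 fails=not, South watchdog 2 lost=not, Left limit switch 2 lost=not → no input occurs → does not occur.
Servo loop 2 fails [OR]: E-stop path inoperative=not, Feedback branch down=not, Brake chain inoperative=not, #3 e-stop relay 2 faulted=not → no input occurs → does not occur.
Robot arm uncommanded motion [OR]: Controller stage down=occurs, Servo loop 2 fails=not → at least one input occurs → occurs.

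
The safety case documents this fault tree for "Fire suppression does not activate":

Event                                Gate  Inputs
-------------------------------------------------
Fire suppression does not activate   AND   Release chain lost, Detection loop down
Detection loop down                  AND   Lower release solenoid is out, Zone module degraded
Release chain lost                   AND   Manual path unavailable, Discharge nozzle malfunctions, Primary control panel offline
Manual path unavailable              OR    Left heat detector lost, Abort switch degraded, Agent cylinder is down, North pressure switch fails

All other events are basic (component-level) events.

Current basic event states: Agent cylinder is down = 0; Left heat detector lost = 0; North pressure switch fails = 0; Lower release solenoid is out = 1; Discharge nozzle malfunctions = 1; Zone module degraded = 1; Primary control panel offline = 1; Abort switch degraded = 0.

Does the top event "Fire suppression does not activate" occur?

Manual path unavailable [OR]: Left heat detector lost=not, Abort switch degraded=not, Agent cylinder is down=not, North pressure switch fails=not → no input occurs → does not occur.
Release chain lost [AND]: Manual path unavailable=not, Discharge nozzle malfunctions=occurs, Primary control panel offline=occurs → not all inputs occur → does not occur.
Detection loop down [AND]: Lower release solenoid is out=occurs, Zone module degraded=occurs → all inputs occur → occurs.
Fire suppression does not activate [AND]: Release chain lost=not, Detection loop down=occurs → not all inputs occur → does not occur.

No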